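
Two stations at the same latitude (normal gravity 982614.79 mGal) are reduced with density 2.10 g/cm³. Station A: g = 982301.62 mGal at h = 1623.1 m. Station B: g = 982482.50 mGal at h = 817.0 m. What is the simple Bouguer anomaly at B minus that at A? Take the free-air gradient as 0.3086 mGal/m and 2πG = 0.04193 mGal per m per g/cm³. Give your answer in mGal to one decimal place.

3.1

Δg_SB(A) = 982301.62 − 982614.79 + 0.3086×1623.1 − 0.04193×2.10×1623.1 = 44.80 mGal
Δg_SB(B) = 982482.50 − 982614.79 + 0.3086×817.0 − 0.04193×2.10×817.0 = 47.90 mGal
Difference = 47.90 − (44.80) = 3.10 mGal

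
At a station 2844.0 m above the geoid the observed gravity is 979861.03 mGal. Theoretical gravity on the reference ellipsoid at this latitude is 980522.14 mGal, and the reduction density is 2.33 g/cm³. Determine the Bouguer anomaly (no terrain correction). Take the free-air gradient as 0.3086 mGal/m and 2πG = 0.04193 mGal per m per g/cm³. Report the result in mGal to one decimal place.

-61.3

Free-air correction = 0.3086 × 2844.0 = 877.66 mGal
Free-air anomaly = 979861.03 − 980522.14 + (877.66) = 216.55 mGal
Bouguer slab correction = 0.04193 × 2.33 × 2844.0 = 277.85 mGal
Simple Bouguer anomaly = 216.55 − (277.85) = -61.30 mGal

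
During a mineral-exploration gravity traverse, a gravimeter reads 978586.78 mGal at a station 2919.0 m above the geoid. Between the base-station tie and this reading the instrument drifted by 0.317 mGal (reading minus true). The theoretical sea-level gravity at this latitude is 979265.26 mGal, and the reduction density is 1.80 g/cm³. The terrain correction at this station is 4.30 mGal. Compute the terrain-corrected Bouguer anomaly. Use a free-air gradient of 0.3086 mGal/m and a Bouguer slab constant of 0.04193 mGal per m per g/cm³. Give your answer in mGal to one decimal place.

6.0

Drift-corrected reading = 978586.78 − (0.317) = 978586.463 mGal
Free-air correction = 0.3086 × 2919.0 = 900.80 mGal
Free-air anomaly = 978586.463 − 979265.26 + (900.80) = 222.003 mGal
Bouguer slab correction = 0.04193 × 1.80 × 2919.0 = 220.31 mGal
Simple Bouguer anomaly = 222.003 − (220.31) = 1.693 mGal
Complete Bouguer anomaly = 1.693 + 4.30 = 5.993 mGal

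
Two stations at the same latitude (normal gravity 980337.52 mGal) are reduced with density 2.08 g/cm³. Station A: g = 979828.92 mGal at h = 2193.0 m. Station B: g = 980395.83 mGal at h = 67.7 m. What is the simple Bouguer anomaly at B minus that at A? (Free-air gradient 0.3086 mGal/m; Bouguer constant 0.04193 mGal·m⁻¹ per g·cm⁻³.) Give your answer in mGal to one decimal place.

96.4

Δg_SB(A) = 979828.92 − 980337.52 + 0.3086×2193.0 − 0.04193×2.08×2193.0 = -23.10 mGal
Δg_SB(B) = 980395.83 − 980337.52 + 0.3086×67.7 − 0.04193×2.08×67.7 = 73.30 mGal
Difference = 73.30 − (-23.10) = 96.40 mGal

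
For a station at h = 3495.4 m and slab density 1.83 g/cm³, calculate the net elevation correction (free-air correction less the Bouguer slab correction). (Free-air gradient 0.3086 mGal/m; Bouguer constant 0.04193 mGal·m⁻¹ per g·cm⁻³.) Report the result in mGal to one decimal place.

810.5

Combined gradient = 0.3086 − 0.04193 × 1.83 = 0.2318681 mGal/m
Combined elevation correction = 0.2318681 × 3495.4 = 810.5 mGal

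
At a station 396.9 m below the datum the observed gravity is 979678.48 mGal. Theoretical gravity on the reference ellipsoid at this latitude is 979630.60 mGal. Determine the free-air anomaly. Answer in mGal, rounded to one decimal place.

-74.6

Free-air correction = 0.3086 × -396.9 = -122.48 mGal
Free-air anomaly = 979678.48 − 979630.60 + (-122.48) = -74.60 mGal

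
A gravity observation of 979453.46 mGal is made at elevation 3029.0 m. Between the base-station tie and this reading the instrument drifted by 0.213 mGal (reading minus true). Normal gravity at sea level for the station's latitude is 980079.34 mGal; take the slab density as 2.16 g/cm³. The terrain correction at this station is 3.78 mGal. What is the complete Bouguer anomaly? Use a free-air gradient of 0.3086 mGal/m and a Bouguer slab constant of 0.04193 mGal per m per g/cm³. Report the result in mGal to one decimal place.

Drift-corrected reading = 979453.46 − (0.213) = 979453.247 mGal
Free-air correction = 0.3086 × 3029.0 = 934.75 mGal
Free-air anomaly = 979453.247 − 980079.34 + (934.75) = 308.657 mGal
Bouguer slab correction = 0.04193 × 2.16 × 3029.0 = 274.33 mGal
Simple Bouguer anomaly = 308.657 − (274.33) = 34.327 mGal
Complete Bouguer anomaly = 34.327 + 3.78 = 38.107 mGal

38.1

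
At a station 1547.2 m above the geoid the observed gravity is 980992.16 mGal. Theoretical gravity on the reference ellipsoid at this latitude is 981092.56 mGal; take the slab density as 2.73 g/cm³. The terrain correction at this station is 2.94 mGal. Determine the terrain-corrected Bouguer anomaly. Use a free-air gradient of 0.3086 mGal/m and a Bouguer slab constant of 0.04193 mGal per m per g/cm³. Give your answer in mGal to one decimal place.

202.9

Free-air correction = 0.3086 × 1547.2 = 477.47 mGal
Free-air anomaly = 980992.16 − 981092.56 + (477.47) = 377.07 mGal
Bouguer slab correction = 0.04193 × 2.73 × 1547.2 = 177.11 mGal
Simple Bouguer anomaly = 377.07 − (177.11) = 199.96 mGal
Complete Bouguer anomaly = 199.96 + 2.94 = 202.90 mGal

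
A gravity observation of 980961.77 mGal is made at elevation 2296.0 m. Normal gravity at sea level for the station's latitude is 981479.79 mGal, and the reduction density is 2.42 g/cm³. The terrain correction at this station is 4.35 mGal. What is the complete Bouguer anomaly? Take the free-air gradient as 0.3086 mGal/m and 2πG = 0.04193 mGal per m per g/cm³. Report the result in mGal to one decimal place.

-38.1

Free-air correction = 0.3086 × 2296.0 = 708.55 mGal
Free-air anomaly = 980961.77 − 981479.79 + (708.55) = 190.53 mGal
Bouguer slab correction = 0.04193 × 2.42 × 2296.0 = 232.98 mGal
Simple Bouguer anomaly = 190.53 − (232.98) = -42.45 mGal
Complete Bouguer anomaly = -42.45 + 4.35 = -38.10 mGal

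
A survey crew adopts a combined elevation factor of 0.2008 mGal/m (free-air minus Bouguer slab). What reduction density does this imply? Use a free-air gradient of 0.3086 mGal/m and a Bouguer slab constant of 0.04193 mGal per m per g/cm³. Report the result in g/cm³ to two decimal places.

2.57

0.2008 = 0.3086 − 0.04193 × ρ
ρ = (0.3086 − 0.2008) / 0.04193 = 2.57 g/cm³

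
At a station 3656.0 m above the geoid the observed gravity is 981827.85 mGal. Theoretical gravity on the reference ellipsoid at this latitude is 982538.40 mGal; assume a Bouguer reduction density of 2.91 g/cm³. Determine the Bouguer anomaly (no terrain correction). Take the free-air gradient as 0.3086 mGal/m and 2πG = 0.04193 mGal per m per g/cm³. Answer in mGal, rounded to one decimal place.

-28.4

Free-air correction = 0.3086 × 3656.0 = 1128.24 mGal
Free-air anomaly = 981827.85 − 982538.40 + (1128.24) = 417.69 mGal
Bouguer slab correction = 0.04193 × 2.91 × 3656.0 = 446.09 mGal
Simple Bouguer anomaly = 417.69 − (446.09) = -28.40 mGal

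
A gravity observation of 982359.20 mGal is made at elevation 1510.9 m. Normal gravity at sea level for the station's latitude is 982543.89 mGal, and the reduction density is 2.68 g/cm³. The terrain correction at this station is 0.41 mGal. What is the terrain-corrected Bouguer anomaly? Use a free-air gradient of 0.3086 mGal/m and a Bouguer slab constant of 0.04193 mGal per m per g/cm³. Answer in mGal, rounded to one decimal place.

112.2

Free-air correction = 0.3086 × 1510.9 = 466.26 mGal
Free-air anomaly = 982359.20 − 982543.89 + (466.26) = 281.57 mGal
Bouguer slab correction = 0.04193 × 2.68 × 1510.9 = 169.78 mGal
Simple Bouguer anomaly = 281.57 − (169.78) = 111.79 mGal
Complete Bouguer anomaly = 111.79 + 0.41 = 112.20 mGal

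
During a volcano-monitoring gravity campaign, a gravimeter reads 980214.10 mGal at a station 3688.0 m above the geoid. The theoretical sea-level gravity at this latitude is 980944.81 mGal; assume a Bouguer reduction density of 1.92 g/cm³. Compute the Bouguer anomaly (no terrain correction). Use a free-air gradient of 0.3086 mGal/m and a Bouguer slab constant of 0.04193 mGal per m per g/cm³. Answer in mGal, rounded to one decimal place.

Free-air correction = 0.3086 × 3688.0 = 1138.12 mGal
Free-air anomaly = 980214.10 − 980944.81 + (1138.12) = 407.41 mGal
Bouguer slab correction = 0.04193 × 1.92 × 3688.0 = 296.90 mGal
Simple Bouguer anomaly = 407.41 − (296.90) = 110.51 mGal

110.5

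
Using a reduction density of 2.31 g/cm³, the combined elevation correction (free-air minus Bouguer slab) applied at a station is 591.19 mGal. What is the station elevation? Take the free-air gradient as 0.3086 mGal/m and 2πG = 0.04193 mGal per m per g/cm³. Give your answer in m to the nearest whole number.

2792

Combined gradient = 0.3086 − 0.04193 × 2.31 = 0.2117417 mGal/m
h = 591.19 / 0.2117417 = 2792.03 m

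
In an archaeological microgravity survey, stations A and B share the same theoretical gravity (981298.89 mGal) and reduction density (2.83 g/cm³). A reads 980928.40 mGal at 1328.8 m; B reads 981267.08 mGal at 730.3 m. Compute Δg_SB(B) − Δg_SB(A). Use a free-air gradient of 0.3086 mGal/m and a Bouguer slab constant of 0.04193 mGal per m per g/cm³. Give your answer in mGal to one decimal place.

Δg_SB(A) = 980928.40 − 981298.89 + 0.3086×1328.8 − 0.04193×2.83×1328.8 = -118.10 mGal
Δg_SB(B) = 981267.08 − 981298.89 + 0.3086×730.3 − 0.04193×2.83×730.3 = 106.90 mGal
Difference = 106.90 − (-118.10) = 225.00 mGal

225.0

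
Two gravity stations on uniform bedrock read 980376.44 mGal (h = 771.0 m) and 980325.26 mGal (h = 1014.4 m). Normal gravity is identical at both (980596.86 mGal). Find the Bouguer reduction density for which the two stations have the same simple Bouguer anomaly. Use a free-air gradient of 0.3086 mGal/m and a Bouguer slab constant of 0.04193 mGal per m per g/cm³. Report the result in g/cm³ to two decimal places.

2.35

Δg_obs = 980325.26 − 980376.44 = -51.18 mGal over Δh = 1014.4 − 771.0 = 243.4 m
Equal Bouguer anomalies ⇒ Δg_obs + (0.3086 − 0.04193ρ)·Δh = 0
0.3086 − 0.04193ρ = −Δg_obs/Δh = 0.21027
ρ = (0.3086 − 0.21027) / 0.04193 = 2.35 g/cm³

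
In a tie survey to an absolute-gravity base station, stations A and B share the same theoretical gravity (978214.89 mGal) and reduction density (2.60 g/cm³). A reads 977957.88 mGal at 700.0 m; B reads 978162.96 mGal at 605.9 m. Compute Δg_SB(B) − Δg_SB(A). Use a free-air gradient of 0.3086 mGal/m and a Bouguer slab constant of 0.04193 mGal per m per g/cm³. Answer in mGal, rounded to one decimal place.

186.3

Δg_SB(A) = 977957.88 − 978214.89 + 0.3086×700.0 − 0.04193×2.60×700.0 = -117.30 mGal
Δg_SB(B) = 978162.96 − 978214.89 + 0.3086×605.9 − 0.04193×2.60×605.9 = 69.00 mGal
Difference = 69.00 − (-117.30) = 186.30 mGal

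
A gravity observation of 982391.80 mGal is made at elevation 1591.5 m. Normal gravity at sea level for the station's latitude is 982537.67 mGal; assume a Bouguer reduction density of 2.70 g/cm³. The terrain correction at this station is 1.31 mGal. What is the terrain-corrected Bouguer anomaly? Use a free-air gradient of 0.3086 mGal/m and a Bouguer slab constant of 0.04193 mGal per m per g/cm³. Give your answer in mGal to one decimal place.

166.4

Free-air correction = 0.3086 × 1591.5 = 491.14 mGal
Free-air anomaly = 982391.80 − 982537.67 + (491.14) = 345.27 mGal
Bouguer slab correction = 0.04193 × 2.70 × 1591.5 = 180.18 mGal
Simple Bouguer anomaly = 345.27 − (180.18) = 165.09 mGal
Complete Bouguer anomaly = 165.09 + 1.31 = 166.40 mGal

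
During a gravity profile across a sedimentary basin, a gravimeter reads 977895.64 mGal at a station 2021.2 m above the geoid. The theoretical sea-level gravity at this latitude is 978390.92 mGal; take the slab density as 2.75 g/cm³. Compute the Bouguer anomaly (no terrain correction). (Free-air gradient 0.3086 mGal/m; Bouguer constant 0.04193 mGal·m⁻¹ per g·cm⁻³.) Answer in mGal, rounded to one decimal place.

Free-air correction = 0.3086 × 2021.2 = 623.74 mGal
Free-air anomaly = 977895.64 − 978390.92 + (623.74) = 128.46 mGal
Bouguer slab correction = 0.04193 × 2.75 × 2021.2 = 233.06 mGal
Simple Bouguer anomaly = 128.46 − (233.06) = -104.60 mGal

-104.6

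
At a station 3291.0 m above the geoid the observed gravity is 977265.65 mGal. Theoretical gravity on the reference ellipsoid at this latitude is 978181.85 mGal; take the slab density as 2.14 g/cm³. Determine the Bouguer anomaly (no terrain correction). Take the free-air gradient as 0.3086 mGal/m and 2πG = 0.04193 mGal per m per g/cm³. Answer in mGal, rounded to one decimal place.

Free-air correction = 0.3086 × 3291.0 = 1015.60 mGal
Free-air anomaly = 977265.65 − 978181.85 + (1015.60) = 99.40 mGal
Bouguer slab correction = 0.04193 × 2.14 × 3291.0 = 295.30 mGal
Simple Bouguer anomaly = 99.40 − (295.30) = -195.90 mGal

-195.9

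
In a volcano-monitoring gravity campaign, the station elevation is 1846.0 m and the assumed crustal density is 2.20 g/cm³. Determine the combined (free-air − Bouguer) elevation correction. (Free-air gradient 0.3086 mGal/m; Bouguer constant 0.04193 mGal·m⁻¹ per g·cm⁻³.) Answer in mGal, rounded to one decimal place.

Combined gradient = 0.3086 − 0.04193 × 2.20 = 0.2163540 mGal/m
Combined elevation correction = 0.2163540 × 1846.0 = 399.4 mGal

399.4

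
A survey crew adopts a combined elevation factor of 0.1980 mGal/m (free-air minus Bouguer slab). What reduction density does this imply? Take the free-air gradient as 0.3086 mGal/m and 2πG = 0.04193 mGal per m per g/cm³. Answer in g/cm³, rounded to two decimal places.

0.1980 = 0.3086 − 0.04193 × ρ
ρ = (0.3086 − 0.1980) / 0.04193 = 2.64 g/cm³

2.64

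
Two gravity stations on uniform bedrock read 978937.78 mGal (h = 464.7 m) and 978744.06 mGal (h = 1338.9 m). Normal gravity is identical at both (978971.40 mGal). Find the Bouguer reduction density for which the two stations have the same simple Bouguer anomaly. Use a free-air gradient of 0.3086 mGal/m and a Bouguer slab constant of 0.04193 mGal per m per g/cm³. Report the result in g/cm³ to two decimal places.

Δg_obs = 978744.06 − 978937.78 = -193.72 mGal over Δh = 1338.9 − 464.7 = 874.2 m
Equal Bouguer anomalies ⇒ Δg_obs + (0.3086 − 0.04193ρ)·Δh = 0
0.3086 − 0.04193ρ = −Δg_obs/Δh = 0.22160
ρ = (0.3086 − 0.22160) / 0.04193 = 2.07 g/cm³

2.07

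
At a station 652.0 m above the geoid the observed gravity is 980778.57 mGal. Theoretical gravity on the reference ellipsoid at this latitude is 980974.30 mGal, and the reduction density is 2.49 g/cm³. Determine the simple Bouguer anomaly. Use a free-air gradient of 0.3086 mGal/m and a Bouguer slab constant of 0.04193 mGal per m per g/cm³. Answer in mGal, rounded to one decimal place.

Free-air correction = 0.3086 × 652.0 = 201.21 mGal
Free-air anomaly = 980778.57 − 980974.30 + (201.21) = 5.48 mGal
Bouguer slab correction = 0.04193 × 2.49 × 652.0 = 68.07 mGal
Simple Bouguer anomaly = 5.48 − (68.07) = -62.59 mGal

-62.6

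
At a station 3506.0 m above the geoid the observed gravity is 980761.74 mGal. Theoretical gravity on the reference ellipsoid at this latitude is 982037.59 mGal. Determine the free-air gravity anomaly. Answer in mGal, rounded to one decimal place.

Free-air correction = 0.3086 × 3506.0 = 1081.95 mGal
Free-air anomaly = 980761.74 − 982037.59 + (1081.95) = -193.90 mGal

-193.9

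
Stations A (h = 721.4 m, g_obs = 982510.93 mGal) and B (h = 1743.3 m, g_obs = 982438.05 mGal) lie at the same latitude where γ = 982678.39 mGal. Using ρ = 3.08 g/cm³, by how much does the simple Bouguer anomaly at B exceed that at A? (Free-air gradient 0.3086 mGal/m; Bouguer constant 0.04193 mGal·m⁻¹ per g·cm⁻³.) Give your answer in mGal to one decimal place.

Δg_SB(A) = 982510.93 − 982678.39 + 0.3086×721.4 − 0.04193×3.08×721.4 = -38.00 mGal
Δg_SB(B) = 982438.05 − 982678.39 + 0.3086×1743.3 − 0.04193×3.08×1743.3 = 72.50 mGal
Difference = 72.50 − (-38.00) = 110.50 mGal

110.5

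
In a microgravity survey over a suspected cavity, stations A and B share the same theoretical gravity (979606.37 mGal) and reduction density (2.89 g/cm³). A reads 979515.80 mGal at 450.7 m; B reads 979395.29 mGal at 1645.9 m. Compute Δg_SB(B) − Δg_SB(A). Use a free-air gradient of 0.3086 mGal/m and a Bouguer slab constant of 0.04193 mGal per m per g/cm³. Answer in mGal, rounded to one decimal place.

103.5

Δg_SB(A) = 979515.80 − 979606.37 + 0.3086×450.7 − 0.04193×2.89×450.7 = -6.10 mGal
Δg_SB(B) = 979395.29 − 979606.37 + 0.3086×1645.9 − 0.04193×2.89×1645.9 = 97.40 mGal
Difference = 97.40 − (-6.10) = 103.50 mGal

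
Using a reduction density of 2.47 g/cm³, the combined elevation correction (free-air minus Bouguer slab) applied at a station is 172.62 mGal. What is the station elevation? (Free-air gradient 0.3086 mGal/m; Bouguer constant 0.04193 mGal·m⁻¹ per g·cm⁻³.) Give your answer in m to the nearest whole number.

842

Combined gradient = 0.3086 − 0.04193 × 2.47 = 0.2050329 mGal/m
h = 172.62 / 0.2050329 = 841.91 m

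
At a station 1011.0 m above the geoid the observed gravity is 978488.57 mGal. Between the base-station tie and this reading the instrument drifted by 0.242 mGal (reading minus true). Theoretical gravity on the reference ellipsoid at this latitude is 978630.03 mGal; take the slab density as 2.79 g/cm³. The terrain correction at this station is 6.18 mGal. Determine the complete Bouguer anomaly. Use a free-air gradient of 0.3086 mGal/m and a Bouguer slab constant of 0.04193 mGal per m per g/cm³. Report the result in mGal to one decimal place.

Drift-corrected reading = 978488.57 − (0.242) = 978488.328 mGal
Free-air correction = 0.3086 × 1011.0 = 311.99 mGal
Free-air anomaly = 978488.328 − 978630.03 + (311.99) = 170.288 mGal
Bouguer slab correction = 0.04193 × 2.79 × 1011.0 = 118.27 mGal
Simple Bouguer anomaly = 170.288 − (118.27) = 52.018 mGal
Complete Bouguer anomaly = 52.018 + 6.18 = 58.198 mGal

58.2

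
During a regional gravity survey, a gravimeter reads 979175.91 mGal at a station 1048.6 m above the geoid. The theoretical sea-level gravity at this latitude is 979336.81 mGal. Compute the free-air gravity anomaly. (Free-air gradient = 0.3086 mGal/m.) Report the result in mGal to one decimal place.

Free-air correction = 0.3086 × 1048.6 = 323.60 mGal
Free-air anomaly = 979175.91 − 979336.81 + (323.60) = 162.70 mGal

162.7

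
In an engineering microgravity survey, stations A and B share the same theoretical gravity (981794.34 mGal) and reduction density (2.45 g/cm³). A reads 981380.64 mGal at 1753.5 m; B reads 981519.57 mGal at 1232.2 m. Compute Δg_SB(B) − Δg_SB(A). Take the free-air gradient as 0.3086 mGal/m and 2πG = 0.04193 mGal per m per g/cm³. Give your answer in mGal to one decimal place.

Δg_SB(A) = 981380.64 − 981794.34 + 0.3086×1753.5 − 0.04193×2.45×1753.5 = -52.70 mGal
Δg_SB(B) = 981519.57 − 981794.34 + 0.3086×1232.2 − 0.04193×2.45×1232.2 = -21.10 mGal
Difference = -21.10 − (-52.70) = 31.60 mGal

31.6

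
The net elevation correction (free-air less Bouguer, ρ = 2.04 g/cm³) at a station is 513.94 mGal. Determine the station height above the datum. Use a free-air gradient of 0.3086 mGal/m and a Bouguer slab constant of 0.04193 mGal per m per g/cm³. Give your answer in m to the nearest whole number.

Combined gradient = 0.3086 − 0.04193 × 2.04 = 0.2230628 mGal/m
h = 513.94 / 0.2230628 = 2304.01 m

2304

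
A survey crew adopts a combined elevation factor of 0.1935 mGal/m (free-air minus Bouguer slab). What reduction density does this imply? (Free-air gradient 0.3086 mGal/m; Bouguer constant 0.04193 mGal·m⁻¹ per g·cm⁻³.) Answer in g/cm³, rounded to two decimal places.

2.75

0.1935 = 0.3086 − 0.04193 × ρ
ρ = (0.3086 − 0.1935) / 0.04193 = 2.75 g/cm³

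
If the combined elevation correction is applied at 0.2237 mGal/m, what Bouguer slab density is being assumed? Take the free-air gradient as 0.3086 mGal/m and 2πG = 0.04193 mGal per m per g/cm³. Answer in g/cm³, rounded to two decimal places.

2.02

0.2237 = 0.3086 − 0.04193 × ρ
ρ = (0.3086 − 0.2237) / 0.04193 = 2.02 g/cm³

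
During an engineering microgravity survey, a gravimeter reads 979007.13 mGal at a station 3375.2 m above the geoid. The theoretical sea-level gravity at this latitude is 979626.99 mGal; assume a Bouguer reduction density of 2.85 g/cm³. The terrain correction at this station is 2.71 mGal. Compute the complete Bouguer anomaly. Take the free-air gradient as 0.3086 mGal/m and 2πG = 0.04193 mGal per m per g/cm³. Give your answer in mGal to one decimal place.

21.1

Free-air correction = 0.3086 × 3375.2 = 1041.59 mGal
Free-air anomaly = 979007.13 − 979626.99 + (1041.59) = 421.73 mGal
Bouguer slab correction = 0.04193 × 2.85 × 3375.2 = 403.34 mGal
Simple Bouguer anomaly = 421.73 − (403.34) = 18.39 mGal
Complete Bouguer anomaly = 18.39 + 2.71 = 21.10 mGal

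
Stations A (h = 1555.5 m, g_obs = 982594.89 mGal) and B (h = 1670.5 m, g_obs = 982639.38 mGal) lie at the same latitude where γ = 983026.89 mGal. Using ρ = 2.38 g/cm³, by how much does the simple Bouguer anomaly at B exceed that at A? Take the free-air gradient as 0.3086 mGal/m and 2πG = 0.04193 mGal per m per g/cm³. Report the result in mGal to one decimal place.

Δg_SB(A) = 982594.89 − 983026.89 + 0.3086×1555.5 − 0.04193×2.38×1555.5 = -107.20 mGal
Δg_SB(B) = 982639.38 − 983026.89 + 0.3086×1670.5 − 0.04193×2.38×1670.5 = -38.70 mGal
Difference = -38.70 − (-107.20) = 68.50 mGal

68.5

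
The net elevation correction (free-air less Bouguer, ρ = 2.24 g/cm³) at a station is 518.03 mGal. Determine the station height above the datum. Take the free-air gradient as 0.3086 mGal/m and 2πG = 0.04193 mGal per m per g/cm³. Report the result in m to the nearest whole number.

2413

Combined gradient = 0.3086 − 0.04193 × 2.24 = 0.2146768 mGal/m
h = 518.03 / 0.2146768 = 2413.07 m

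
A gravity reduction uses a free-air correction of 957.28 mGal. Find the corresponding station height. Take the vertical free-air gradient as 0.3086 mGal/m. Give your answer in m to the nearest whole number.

h = 957.28 / 0.3086 = 3102.01 m

3102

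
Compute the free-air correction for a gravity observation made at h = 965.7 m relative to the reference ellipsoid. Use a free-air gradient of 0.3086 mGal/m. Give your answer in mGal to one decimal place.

Free-air correction = 0.3086 × 965.7 = 298.0 mGal

298.0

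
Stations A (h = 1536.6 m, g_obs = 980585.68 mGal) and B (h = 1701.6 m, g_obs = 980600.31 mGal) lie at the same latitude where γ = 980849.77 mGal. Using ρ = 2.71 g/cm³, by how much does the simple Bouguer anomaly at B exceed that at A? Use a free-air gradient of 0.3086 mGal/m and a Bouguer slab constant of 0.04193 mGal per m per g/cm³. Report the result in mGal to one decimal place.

46.8

Δg_SB(A) = 980585.68 − 980849.77 + 0.3086×1536.6 − 0.04193×2.71×1536.6 = 35.50 mGal
Δg_SB(B) = 980600.31 − 980849.77 + 0.3086×1701.6 − 0.04193×2.71×1701.6 = 82.30 mGal
Difference = 82.30 − (35.50) = 46.80 mGal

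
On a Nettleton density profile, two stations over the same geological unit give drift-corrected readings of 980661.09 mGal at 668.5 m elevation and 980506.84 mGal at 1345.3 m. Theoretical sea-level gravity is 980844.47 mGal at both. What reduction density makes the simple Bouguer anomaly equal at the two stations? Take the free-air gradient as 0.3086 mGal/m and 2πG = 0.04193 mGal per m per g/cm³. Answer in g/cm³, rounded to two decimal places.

1.92

Δg_obs = 980506.84 − 980661.09 = -154.25 mGal over Δh = 1345.3 − 668.5 = 676.8 m
Equal Bouguer anomalies ⇒ Δg_obs + (0.3086 − 0.04193ρ)·Δh = 0
0.3086 − 0.04193ρ = −Δg_obs/Δh = 0.22791
ρ = (0.3086 − 0.22791) / 0.04193 = 1.92 g/cm³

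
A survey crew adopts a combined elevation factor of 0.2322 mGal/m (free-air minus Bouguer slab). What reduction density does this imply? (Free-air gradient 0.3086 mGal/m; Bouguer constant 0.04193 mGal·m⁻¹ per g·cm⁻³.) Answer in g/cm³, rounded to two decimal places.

1.82

0.2322 = 0.3086 − 0.04193 × ρ
ρ = (0.3086 − 0.2322) / 0.04193 = 1.82 g/cm³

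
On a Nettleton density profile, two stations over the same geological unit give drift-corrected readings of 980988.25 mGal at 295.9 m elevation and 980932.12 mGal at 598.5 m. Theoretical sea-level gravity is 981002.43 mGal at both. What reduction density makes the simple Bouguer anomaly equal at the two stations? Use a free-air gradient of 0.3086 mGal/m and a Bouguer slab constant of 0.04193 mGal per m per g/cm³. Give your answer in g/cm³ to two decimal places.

2.94

Δg_obs = 980932.12 − 980988.25 = -56.13 mGal over Δh = 598.5 − 295.9 = 302.6 m
Equal Bouguer anomalies ⇒ Δg_obs + (0.3086 − 0.04193ρ)·Δh = 0
0.3086 − 0.04193ρ = −Δg_obs/Δh = 0.18549
ρ = (0.3086 − 0.18549) / 0.04193 = 2.94 g/cm³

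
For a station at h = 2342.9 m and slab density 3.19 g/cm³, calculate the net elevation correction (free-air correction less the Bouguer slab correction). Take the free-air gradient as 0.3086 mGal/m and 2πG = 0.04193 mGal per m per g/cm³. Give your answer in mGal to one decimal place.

Combined gradient = 0.3086 − 0.04193 × 3.19 = 0.1748433 mGal/m
Combined elevation correction = 0.1748433 × 2342.9 = 409.6 mGal

409.6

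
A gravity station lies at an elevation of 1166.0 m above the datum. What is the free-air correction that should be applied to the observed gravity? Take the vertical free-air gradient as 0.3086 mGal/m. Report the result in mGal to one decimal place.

359.8

Free-air correction = 0.3086 × 1166.0 = 359.8 mGal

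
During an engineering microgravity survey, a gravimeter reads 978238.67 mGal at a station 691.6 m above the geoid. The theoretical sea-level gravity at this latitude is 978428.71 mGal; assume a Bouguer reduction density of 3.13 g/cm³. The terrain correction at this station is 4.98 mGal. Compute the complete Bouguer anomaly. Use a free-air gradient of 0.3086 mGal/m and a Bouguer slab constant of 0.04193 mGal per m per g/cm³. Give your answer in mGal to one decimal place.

-62.4

Free-air correction = 0.3086 × 691.6 = 213.43 mGal
Free-air anomaly = 978238.67 − 978428.71 + (213.43) = 23.39 mGal
Bouguer slab correction = 0.04193 × 3.13 × 691.6 = 90.77 mGal
Simple Bouguer anomaly = 23.39 − (90.77) = -67.38 mGal
Complete Bouguer anomaly = -67.38 + 4.98 = -62.40 mGal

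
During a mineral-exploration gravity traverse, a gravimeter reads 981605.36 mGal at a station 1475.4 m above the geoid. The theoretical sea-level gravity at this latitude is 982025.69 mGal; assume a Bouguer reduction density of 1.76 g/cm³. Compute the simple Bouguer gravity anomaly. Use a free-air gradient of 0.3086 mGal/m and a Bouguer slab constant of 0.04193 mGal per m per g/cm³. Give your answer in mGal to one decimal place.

-73.9

Free-air correction = 0.3086 × 1475.4 = 455.31 mGal
Free-air anomaly = 981605.36 − 982025.69 + (455.31) = 34.98 mGal
Bouguer slab correction = 0.04193 × 1.76 × 1475.4 = 108.88 mGal
Simple Bouguer anomaly = 34.98 − (108.88) = -73.90 mGal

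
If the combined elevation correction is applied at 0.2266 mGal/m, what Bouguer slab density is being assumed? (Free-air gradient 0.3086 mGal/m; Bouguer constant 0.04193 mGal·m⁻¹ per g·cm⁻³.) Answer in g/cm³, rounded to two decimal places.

0.2266 = 0.3086 − 0.04193 × ρ
ρ = (0.3086 − 0.2266) / 0.04193 = 1.96 g/cm³

1.96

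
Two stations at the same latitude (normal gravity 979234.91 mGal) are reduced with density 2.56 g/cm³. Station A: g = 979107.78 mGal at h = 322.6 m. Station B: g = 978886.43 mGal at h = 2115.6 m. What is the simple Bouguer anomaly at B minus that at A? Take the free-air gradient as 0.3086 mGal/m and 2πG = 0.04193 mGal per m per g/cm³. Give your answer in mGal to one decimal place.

139.5

Δg_SB(A) = 979107.78 − 979234.91 + 0.3086×322.6 − 0.04193×2.56×322.6 = -62.20 mGal
Δg_SB(B) = 978886.43 − 979234.91 + 0.3086×2115.6 − 0.04193×2.56×2115.6 = 77.30 mGal
Difference = 77.30 − (-62.20) = 139.50 mGal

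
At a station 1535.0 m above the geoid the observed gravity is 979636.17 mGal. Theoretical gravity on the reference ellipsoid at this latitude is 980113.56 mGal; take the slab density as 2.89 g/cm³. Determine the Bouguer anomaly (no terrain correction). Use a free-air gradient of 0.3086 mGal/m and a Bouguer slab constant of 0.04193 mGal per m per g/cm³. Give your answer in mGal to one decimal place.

Free-air correction = 0.3086 × 1535.0 = 473.70 mGal
Free-air anomaly = 979636.17 − 980113.56 + (473.70) = -3.69 mGal
Bouguer slab correction = 0.04193 × 2.89 × 1535.0 = 186.01 mGal
Simple Bouguer anomaly = -3.69 − (186.01) = -189.70 mGal

-189.7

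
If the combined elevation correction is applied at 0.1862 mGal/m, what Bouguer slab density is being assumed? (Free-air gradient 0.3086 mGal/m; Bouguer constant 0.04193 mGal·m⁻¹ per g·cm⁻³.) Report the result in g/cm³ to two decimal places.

0.1862 = 0.3086 − 0.04193 × ρ
ρ = (0.3086 − 0.1862) / 0.04193 = 2.92 g/cm³

2.92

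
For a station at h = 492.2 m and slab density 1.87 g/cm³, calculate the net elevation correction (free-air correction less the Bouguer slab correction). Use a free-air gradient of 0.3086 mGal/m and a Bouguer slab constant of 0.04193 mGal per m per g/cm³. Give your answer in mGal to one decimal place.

113.3

Combined gradient = 0.3086 − 0.04193 × 1.87 = 0.2301909 mGal/m
Combined elevation correction = 0.2301909 × 492.2 = 113.3 mGal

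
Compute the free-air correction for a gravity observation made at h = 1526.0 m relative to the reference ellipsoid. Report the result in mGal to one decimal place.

470.9

Free-air correction = 0.3086 × 1526.0 = 470.9 mGal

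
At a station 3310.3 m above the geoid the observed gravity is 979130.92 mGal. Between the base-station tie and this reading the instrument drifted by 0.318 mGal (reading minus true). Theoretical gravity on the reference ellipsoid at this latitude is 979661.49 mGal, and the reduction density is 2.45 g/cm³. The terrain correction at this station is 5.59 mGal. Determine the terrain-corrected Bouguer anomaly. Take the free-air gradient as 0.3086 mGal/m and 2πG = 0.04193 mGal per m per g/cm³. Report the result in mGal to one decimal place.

Drift-corrected reading = 979130.92 − (0.318) = 979130.602 mGal
Free-air correction = 0.3086 × 3310.3 = 1021.56 mGal
Free-air anomaly = 979130.602 − 979661.49 + (1021.56) = 490.672 mGal
Bouguer slab correction = 0.04193 × 2.45 × 3310.3 = 340.06 mGal
Simple Bouguer anomaly = 490.672 − (340.06) = 150.612 mGal
Complete Bouguer anomaly = 150.612 + 5.59 = 156.202 mGal

156.2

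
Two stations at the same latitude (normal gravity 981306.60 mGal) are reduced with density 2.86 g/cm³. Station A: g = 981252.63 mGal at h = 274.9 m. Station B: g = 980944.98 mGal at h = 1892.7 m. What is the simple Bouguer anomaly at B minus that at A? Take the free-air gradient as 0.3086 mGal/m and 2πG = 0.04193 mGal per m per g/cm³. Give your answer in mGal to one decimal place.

-2.4

Δg_SB(A) = 981252.63 − 981306.60 + 0.3086×274.9 − 0.04193×2.86×274.9 = -2.10 mGal
Δg_SB(B) = 980944.98 − 981306.60 + 0.3086×1892.7 − 0.04193×2.86×1892.7 = -4.50 mGal
Difference = -4.50 − (-2.10) = -2.40 mGal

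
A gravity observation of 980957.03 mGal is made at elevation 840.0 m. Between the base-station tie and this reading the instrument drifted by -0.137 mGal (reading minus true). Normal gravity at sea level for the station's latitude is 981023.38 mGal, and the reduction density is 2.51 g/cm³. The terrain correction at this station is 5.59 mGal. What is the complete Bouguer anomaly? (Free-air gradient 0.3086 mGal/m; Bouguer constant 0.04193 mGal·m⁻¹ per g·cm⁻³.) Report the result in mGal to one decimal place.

110.2

Drift-corrected reading = 980957.03 − (-0.137) = 980957.167 mGal
Free-air correction = 0.3086 × 840.0 = 259.22 mGal
Free-air anomaly = 980957.167 − 981023.38 + (259.22) = 193.007 mGal
Bouguer slab correction = 0.04193 × 2.51 × 840.0 = 88.41 mGal
Simple Bouguer anomaly = 193.007 − (88.41) = 104.597 mGal
Complete Bouguer anomaly = 104.597 + 5.59 = 110.187 mGal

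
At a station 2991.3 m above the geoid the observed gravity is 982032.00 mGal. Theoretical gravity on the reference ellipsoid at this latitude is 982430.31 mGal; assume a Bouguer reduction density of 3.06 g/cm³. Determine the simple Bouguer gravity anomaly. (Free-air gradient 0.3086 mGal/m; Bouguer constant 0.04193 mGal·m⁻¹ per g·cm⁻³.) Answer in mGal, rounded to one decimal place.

Free-air correction = 0.3086 × 2991.3 = 923.12 mGal
Free-air anomaly = 982032.00 − 982430.31 + (923.12) = 524.81 mGal
Bouguer slab correction = 0.04193 × 3.06 × 2991.3 = 383.80 mGal
Simple Bouguer anomaly = 524.81 − (383.80) = 141.01 mGal

141.0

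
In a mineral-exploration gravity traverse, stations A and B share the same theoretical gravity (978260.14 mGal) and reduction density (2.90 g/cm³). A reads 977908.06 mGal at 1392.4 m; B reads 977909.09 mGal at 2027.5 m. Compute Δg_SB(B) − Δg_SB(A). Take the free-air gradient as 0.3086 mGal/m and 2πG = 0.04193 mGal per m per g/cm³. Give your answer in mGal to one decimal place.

119.8

Δg_SB(A) = 977908.06 − 978260.14 + 0.3086×1392.4 − 0.04193×2.90×1392.4 = -91.70 mGal
Δg_SB(B) = 977909.09 − 978260.14 + 0.3086×2027.5 − 0.04193×2.90×2027.5 = 28.10 mGal
Difference = 28.10 − (-91.70) = 119.80 mGal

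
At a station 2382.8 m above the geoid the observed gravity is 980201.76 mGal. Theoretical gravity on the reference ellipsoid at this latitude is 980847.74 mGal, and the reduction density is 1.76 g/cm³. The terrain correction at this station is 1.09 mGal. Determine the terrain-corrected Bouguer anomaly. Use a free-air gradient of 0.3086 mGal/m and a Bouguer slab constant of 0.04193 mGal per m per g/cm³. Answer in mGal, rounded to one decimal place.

-85.4

Free-air correction = 0.3086 × 2382.8 = 735.33 mGal
Free-air anomaly = 980201.76 − 980847.74 + (735.33) = 89.35 mGal
Bouguer slab correction = 0.04193 × 1.76 × 2382.8 = 175.84 mGal
Simple Bouguer anomaly = 89.35 − (175.84) = -86.49 mGal
Complete Bouguer anomaly = -86.49 + 1.09 = -85.40 mGal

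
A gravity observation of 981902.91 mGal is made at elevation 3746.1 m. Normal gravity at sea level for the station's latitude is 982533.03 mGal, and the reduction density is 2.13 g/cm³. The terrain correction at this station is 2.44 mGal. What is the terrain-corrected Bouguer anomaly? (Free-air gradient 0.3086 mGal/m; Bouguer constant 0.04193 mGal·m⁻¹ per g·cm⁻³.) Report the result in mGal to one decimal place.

Free-air correction = 0.3086 × 3746.1 = 1156.05 mGal
Free-air anomaly = 981902.91 − 982533.03 + (1156.05) = 525.93 mGal
Bouguer slab correction = 0.04193 × 2.13 × 3746.1 = 334.57 mGal
Simple Bouguer anomaly = 525.93 − (334.57) = 191.36 mGal
Complete Bouguer anomaly = 191.36 + 2.44 = 193.80 mGal

193.8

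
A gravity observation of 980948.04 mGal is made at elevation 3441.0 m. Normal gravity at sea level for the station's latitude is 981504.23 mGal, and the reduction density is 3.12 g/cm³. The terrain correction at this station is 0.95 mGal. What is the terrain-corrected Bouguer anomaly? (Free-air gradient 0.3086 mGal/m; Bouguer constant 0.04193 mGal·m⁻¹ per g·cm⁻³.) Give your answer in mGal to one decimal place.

Free-air correction = 0.3086 × 3441.0 = 1061.89 mGal
Free-air anomaly = 980948.04 − 981504.23 + (1061.89) = 505.70 mGal
Bouguer slab correction = 0.04193 × 3.12 × 3441.0 = 450.16 mGal
Simple Bouguer anomaly = 505.70 − (450.16) = 55.54 mGal
Complete Bouguer anomaly = 55.54 + 0.95 = 56.49 mGal

56.5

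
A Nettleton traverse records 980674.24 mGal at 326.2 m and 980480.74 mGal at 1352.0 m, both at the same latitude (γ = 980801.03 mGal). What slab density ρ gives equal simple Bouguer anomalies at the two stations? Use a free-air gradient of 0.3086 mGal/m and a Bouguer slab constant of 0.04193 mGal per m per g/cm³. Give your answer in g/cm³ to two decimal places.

Δg_obs = 980480.74 − 980674.24 = -193.50 mGal over Δh = 1352.0 − 326.2 = 1025.8 m
Equal Bouguer anomalies ⇒ Δg_obs + (0.3086 − 0.04193ρ)·Δh = 0
0.3086 − 0.04193ρ = −Δg_obs/Δh = 0.18863
ρ = (0.3086 − 0.18863) / 0.04193 = 2.86 g/cm³

2.86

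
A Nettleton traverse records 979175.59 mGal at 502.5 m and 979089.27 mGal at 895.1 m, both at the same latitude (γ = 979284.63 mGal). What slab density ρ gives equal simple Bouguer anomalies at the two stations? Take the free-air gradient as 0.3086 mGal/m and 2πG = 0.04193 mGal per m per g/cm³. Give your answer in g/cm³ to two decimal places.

Δg_obs = 979089.27 − 979175.59 = -86.32 mGal over Δh = 895.1 − 502.5 = 392.6 m
Equal Bouguer anomalies ⇒ Δg_obs + (0.3086 − 0.04193ρ)·Δh = 0
0.3086 − 0.04193ρ = −Δg_obs/Δh = 0.21987
ρ = (0.3086 − 0.21987) / 0.04193 = 2.12 g/cm³

2.12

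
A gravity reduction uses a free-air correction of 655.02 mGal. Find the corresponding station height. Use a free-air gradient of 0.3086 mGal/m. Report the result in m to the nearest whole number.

2123

h = 655.02 / 0.3086 = 2122.55 m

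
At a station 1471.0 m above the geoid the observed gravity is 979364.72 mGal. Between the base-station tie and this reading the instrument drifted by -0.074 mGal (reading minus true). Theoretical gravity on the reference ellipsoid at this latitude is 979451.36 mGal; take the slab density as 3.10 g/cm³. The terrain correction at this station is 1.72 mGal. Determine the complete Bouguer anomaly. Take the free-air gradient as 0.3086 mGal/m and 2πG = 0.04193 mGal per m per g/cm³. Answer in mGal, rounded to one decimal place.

177.9

Drift-corrected reading = 979364.72 − (-0.074) = 979364.794 mGal
Free-air correction = 0.3086 × 1471.0 = 453.95 mGal
Free-air anomaly = 979364.794 − 979451.36 + (453.95) = 367.384 mGal
Bouguer slab correction = 0.04193 × 3.10 × 1471.0 = 191.20 mGal
Simple Bouguer anomaly = 367.384 − (191.20) = 176.184 mGal
Complete Bouguer anomaly = 176.184 + 1.72 = 177.904 mGal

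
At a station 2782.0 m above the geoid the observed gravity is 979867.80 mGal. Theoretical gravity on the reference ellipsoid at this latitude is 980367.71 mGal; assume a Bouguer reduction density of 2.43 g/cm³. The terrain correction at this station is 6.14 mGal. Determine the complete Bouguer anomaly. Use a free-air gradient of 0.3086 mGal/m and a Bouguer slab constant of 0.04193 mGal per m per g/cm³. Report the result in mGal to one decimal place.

81.3

Free-air correction = 0.3086 × 2782.0 = 858.53 mGal
Free-air anomaly = 979867.80 − 980367.71 + (858.53) = 358.62 mGal
Bouguer slab correction = 0.04193 × 2.43 × 2782.0 = 283.46 mGal
Simple Bouguer anomaly = 358.62 − (283.46) = 75.16 mGal
Complete Bouguer anomaly = 75.16 + 6.14 = 81.30 mGal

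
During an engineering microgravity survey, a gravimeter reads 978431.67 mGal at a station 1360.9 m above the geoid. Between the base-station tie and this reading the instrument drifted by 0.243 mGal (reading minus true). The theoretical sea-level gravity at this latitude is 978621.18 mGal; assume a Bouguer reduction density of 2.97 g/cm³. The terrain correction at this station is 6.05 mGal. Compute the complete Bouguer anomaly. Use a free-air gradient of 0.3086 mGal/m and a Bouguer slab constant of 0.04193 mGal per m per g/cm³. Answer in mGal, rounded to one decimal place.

66.8

Drift-corrected reading = 978431.67 − (0.243) = 978431.427 mGal
Free-air correction = 0.3086 × 1360.9 = 419.97 mGal
Free-air anomaly = 978431.427 − 978621.18 + (419.97) = 230.217 mGal
Bouguer slab correction = 0.04193 × 2.97 × 1360.9 = 169.48 mGal
Simple Bouguer anomaly = 230.217 − (169.48) = 60.737 mGal
Complete Bouguer anomaly = 60.737 + 6.05 = 66.787 mGal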